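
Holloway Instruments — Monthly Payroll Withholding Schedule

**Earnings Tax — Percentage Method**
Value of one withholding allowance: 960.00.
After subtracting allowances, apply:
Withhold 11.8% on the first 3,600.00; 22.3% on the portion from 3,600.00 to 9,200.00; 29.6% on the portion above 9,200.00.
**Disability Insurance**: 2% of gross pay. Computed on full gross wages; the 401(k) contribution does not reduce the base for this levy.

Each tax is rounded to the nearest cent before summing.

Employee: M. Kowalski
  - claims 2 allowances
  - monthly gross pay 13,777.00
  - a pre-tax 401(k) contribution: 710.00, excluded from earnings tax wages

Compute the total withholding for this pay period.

Earnings Tax: taxable = 13,777.00 − 710.00 − 2×960.00 = 11,147.00
  1,673.60 + 29.6% × (11,147.00 − 9,200.00) = 1,673.60 + 29.6% × 1,947.00 = 2,249.91
Disability Insurance: 2% × 13,777.00 = 275.54
Total: 2,249.91 + 275.54 = 2,525.45

2,525.45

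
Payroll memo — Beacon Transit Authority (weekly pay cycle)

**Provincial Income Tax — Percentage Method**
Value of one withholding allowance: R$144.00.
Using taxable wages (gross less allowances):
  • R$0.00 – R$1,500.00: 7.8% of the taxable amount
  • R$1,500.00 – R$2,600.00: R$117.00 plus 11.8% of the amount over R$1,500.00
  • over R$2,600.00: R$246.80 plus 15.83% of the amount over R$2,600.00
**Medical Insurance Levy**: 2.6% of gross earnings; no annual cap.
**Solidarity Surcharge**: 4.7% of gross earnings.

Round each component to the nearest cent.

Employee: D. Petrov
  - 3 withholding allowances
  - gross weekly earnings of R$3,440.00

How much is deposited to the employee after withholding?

Provincial Income Tax: taxable = R$3,440.00 − 3×R$144.00 = R$3,008.00
  R$246.80 + 15.83% × (R$3,008.00 − R$2,600.00) = R$246.80 + 15.83% × R$408.00 = R$311.39
Medical Insurance Levy: 2.6% × R$3,440.00 = R$89.44
Solidarity Surcharge: 4.7% × R$3,440.00 = R$161.68
Total withheld: R$311.39 + R$89.44 + R$161.68 = R$562.51
Net pay: R$3,440.00 − R$562.51 = R$2,877.49

R$2,877.49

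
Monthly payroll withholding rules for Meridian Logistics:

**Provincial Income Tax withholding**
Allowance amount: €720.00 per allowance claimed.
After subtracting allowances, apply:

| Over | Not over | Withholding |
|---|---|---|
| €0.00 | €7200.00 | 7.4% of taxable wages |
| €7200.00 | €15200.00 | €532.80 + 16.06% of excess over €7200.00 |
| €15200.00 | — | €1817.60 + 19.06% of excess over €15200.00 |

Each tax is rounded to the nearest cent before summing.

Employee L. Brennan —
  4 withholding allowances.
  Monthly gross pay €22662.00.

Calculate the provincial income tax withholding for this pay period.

Provincial Income Tax: taxable = €22662.00 − 4×€720.00 = €19782.00
  €1817.60 + 19.06% × (€19782.00 − €15200.00) = €1817.60 + 19.06% × €4582.00 = €2690.93

€2690.93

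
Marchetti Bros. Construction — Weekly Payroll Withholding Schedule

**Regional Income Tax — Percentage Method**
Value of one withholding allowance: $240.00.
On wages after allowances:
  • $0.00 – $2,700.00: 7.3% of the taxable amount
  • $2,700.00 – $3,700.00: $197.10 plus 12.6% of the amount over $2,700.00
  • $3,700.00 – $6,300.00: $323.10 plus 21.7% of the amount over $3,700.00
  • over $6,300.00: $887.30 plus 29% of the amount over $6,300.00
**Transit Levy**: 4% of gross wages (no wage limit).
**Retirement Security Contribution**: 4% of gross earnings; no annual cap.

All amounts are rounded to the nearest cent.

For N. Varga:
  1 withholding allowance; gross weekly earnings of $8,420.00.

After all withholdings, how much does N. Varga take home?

Regional Income Tax: taxable = $8,420.00 − 1×$240.00 = $8,180.00
  $887.30 + 29% × ($8,180.00 − $6,300.00) = $887.30 + 29% × $1,880.00 = $1,432.50
Transit Levy: 4% × $8,420.00 = $336.80
Retirement Security Contribution: 4% × $8,420.00 = $336.80
Total withheld: $1,432.50 + $336.80 + $336.80 = $2,106.10
Net pay: $8,420.00 − $2,106.10 = $6,313.90

$6,313.90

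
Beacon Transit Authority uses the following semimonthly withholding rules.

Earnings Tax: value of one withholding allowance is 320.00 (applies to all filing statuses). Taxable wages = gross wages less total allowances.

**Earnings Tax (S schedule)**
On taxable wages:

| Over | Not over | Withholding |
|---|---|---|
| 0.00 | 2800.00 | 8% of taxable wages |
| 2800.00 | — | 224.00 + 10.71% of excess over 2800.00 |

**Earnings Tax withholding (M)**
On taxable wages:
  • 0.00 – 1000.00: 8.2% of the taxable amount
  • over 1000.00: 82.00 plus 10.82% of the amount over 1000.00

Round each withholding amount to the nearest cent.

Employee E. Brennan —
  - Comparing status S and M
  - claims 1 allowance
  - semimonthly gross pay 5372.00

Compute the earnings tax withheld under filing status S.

465.19

Earnings Tax (S): taxable = 5372.00 − 1×320.00 = 5052.00
  224.00 + 10.71% × (5052.00 − 2800.00) = 224.00 + 10.71% × 2252.00 = 465.19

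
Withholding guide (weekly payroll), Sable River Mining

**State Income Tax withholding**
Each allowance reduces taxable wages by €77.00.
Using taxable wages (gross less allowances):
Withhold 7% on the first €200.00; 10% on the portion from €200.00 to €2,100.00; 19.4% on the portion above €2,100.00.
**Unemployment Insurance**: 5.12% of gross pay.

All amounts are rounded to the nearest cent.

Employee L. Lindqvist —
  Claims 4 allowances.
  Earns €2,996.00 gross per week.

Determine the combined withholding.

State Income Tax: taxable = €2,996.00 − 4×€77.00 = €2,688.00
  €204.00 + 19.4% × (€2,688.00 − €2,100.00) = €204.00 + 19.4% × €588.00 = €318.07
Unemployment Insurance: 5.12% × €2,996.00 = €153.40
Total: €318.07 + €153.40 = €471.47

€471.47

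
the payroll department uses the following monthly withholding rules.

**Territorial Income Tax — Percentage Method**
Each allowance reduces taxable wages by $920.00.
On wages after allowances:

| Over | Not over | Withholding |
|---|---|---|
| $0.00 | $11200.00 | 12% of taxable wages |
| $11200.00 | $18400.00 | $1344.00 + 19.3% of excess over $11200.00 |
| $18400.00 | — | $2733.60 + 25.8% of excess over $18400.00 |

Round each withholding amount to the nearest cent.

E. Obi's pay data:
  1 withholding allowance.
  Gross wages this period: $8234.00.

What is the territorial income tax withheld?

Territorial Income Tax: taxable = $8234.00 − 1×$920.00 = $7314.00
  12% × $7314.00 = $877.68

$877.68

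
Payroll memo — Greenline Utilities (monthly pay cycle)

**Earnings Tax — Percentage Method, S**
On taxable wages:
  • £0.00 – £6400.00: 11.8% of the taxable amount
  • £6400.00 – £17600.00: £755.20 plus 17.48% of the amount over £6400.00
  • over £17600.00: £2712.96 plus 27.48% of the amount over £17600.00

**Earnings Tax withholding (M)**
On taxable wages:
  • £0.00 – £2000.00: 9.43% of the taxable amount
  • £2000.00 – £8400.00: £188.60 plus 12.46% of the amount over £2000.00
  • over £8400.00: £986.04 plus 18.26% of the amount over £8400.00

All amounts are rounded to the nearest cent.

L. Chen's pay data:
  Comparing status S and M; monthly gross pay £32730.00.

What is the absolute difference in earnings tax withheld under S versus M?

£1441.98

Earnings Tax (S): taxable = £32730.00
  £2712.96 + 27.48% × (£32730.00 − £17600.00) = £2712.96 + 27.48% × £15130.00 = £6870.68
Earnings Tax (M): taxable = £32730.00
  £986.04 + 18.26% × (£32730.00 − £8400.00) = £986.04 + 18.26% × £24330.00 = £5428.70
Difference: |£6870.68 − £5428.70| = £1441.98 (higher under S)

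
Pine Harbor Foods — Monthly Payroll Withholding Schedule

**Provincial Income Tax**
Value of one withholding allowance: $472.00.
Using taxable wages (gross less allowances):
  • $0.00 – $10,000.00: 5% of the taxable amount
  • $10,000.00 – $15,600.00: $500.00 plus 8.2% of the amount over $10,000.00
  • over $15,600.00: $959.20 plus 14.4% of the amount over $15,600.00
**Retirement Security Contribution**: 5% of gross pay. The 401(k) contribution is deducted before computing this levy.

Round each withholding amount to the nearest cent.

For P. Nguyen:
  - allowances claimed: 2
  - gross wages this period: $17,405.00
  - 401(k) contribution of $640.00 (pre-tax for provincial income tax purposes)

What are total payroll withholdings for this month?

Provincial Income Tax: taxable = $17,405.00 − $640.00 − 2×$472.00 = $15,821.00
  $959.20 + 14.4% × ($15,821.00 − $15,600.00) = $959.20 + 14.4% × $221.00 = $991.02
Retirement Security Contribution: 5% × $16,765.00 = $838.25
Total: $991.02 + $838.25 = $1,829.27

$1,829.27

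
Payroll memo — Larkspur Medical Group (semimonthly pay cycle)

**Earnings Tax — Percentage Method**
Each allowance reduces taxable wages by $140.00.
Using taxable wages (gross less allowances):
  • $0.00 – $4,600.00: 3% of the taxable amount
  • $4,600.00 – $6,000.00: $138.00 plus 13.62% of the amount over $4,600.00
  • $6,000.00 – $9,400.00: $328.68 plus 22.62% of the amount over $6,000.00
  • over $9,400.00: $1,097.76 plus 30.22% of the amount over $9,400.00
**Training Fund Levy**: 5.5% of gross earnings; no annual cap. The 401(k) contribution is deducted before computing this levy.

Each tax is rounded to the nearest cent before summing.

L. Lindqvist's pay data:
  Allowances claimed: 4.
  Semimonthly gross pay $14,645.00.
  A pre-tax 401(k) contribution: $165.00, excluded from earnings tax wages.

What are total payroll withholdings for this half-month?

Earnings Tax: taxable = $14,645.00 − $165.00 − 4×$140.00 = $13,920.00
  $1,097.76 + 30.22% × ($13,920.00 − $9,400.00) = $1,097.76 + 30.22% × $4,520.00 = $2,463.70
Training Fund Levy: 5.5% × $14,480.00 = $796.40
Total: $2,463.70 + $796.40 = $3,260.10

$3,260.10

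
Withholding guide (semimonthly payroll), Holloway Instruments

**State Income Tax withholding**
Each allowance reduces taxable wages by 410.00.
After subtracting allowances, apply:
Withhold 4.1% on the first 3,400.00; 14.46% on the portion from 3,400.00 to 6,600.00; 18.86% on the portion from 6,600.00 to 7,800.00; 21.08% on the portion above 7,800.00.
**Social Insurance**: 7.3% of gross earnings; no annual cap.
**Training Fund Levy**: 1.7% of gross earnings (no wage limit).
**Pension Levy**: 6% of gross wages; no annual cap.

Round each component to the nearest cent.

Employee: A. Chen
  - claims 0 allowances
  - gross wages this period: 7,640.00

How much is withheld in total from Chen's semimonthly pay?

1,944.26

State Income Tax: taxable = 7,640.00
  602.12 + 18.86% × (7,640.00 − 6,600.00) = 602.12 + 18.86% × 1,040.00 = 798.26
Social Insurance: 7.3% × 7,640.00 = 557.72
Training Fund Levy: 1.7% × 7,640.00 = 129.88
Pension Levy: 6% × 7,640.00 = 458.40
Total: 798.26 + 557.72 + 129.88 + 458.40 = 1,944.26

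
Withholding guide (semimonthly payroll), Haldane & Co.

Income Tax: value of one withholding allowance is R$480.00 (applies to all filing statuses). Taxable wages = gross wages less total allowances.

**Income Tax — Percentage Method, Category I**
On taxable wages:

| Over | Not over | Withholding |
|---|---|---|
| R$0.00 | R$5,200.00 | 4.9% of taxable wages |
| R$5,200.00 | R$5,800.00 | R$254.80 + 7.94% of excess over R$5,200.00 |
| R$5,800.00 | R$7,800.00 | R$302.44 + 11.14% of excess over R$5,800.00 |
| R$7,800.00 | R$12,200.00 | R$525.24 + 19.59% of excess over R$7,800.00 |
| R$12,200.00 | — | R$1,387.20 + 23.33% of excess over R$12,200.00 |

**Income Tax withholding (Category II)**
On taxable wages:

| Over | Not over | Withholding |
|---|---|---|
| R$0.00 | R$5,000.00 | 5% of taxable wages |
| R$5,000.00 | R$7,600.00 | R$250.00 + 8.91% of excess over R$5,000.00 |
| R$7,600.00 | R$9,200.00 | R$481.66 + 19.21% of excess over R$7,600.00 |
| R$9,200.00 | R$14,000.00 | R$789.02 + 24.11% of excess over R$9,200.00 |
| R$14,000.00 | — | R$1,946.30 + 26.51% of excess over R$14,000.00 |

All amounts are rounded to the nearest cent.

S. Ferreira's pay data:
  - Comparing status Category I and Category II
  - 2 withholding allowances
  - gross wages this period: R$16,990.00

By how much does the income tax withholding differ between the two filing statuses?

R$203.71

Income Tax (Category I): taxable = R$16,990.00 − 2×R$480.00 = R$16,030.00
  R$1,387.20 + 23.33% × (R$16,030.00 − R$12,200.00) = R$1,387.20 + 23.33% × R$3,830.00 = R$2,280.74
Income Tax (Category II): taxable = R$16,990.00 − 2×R$480.00 = R$16,030.00
  R$1,946.30 + 26.51% × (R$16,030.00 − R$14,000.00) = R$1,946.30 + 26.51% × R$2,030.00 = R$2,484.45
Difference: |R$2,280.74 − R$2,484.45| = R$203.71 (higher under Category II)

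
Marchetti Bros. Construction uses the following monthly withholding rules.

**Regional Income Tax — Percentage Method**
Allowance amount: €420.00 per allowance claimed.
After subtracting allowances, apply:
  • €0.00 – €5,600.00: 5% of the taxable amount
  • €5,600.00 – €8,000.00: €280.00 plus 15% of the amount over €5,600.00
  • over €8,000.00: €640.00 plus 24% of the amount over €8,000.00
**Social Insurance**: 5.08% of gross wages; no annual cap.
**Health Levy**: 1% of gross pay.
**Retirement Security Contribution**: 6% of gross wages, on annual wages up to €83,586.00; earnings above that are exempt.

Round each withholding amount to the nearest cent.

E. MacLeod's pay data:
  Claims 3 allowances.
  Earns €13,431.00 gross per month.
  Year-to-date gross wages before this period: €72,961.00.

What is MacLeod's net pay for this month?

€10,335.86

Regional Income Tax: taxable = €13,431.00 − 3×€420.00 = €12,171.00
  €640.00 + 24% × (€12,171.00 − €8,000.00) = €640.00 + 24% × €4,171.00 = €1,641.04
Social Insurance: 5.08% × €13,431.00 = €682.29
Health Levy: 1% × €13,431.00 = €134.31
Retirement Security Contribution: cap €83,586.00 − YTD €72,961.00 = €10,625.00 subject; 6% × €10,625.00 = €637.50
Total withheld: €1,641.04 + €682.29 + €134.31 + €637.50 = €3,095.14
Net pay: €13,431.00 − €3,095.14 = €10,335.86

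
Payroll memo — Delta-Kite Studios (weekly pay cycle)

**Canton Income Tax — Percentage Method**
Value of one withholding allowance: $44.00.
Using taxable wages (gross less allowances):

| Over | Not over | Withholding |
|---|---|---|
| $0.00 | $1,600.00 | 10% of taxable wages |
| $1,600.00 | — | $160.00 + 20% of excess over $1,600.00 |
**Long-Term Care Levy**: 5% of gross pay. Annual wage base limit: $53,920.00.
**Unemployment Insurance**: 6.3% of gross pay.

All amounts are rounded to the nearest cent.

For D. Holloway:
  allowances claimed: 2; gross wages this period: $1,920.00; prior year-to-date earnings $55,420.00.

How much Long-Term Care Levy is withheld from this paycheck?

Long-Term Care Levy: YTD $55,420.00 ≥ cap $53,920.00 → $0.00

$0.00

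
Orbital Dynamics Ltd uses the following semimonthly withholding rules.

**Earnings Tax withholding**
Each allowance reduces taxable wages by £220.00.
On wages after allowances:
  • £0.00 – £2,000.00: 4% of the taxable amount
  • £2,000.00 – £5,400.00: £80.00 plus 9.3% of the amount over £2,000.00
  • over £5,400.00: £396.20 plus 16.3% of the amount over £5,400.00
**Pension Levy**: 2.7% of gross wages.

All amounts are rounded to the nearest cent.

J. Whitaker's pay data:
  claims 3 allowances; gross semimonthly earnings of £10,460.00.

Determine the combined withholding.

£1,395.82

Earnings Tax: taxable = £10,460.00 − 3×£220.00 = £9,800.00
  £396.20 + 16.3% × (£9,800.00 − £5,400.00) = £396.20 + 16.3% × £4,400.00 = £1,113.40
Pension Levy: 2.7% × £10,460.00 = £282.42
Total: £1,113.40 + £282.42 = £1,395.82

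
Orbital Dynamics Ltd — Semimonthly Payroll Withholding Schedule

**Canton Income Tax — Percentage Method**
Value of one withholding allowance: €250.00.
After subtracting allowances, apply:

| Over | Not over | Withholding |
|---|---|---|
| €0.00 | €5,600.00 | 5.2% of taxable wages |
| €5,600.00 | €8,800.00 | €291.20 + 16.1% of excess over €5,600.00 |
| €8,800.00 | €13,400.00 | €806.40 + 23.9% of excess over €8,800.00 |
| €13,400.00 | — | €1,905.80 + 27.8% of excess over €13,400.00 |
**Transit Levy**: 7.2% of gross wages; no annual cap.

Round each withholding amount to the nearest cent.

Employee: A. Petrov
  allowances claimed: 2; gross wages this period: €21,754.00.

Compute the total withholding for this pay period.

Canton Income Tax: taxable = €21,754.00 − 2×€250.00 = €21,254.00
  €1,905.80 + 27.8% × (€21,254.00 − €13,400.00) = €1,905.80 + 27.8% × €7,854.00 = €4,089.21
Transit Levy: 7.2% × €21,754.00 = €1,566.29
Total: €4,089.21 + €1,566.29 = €5,655.50

€5,655.50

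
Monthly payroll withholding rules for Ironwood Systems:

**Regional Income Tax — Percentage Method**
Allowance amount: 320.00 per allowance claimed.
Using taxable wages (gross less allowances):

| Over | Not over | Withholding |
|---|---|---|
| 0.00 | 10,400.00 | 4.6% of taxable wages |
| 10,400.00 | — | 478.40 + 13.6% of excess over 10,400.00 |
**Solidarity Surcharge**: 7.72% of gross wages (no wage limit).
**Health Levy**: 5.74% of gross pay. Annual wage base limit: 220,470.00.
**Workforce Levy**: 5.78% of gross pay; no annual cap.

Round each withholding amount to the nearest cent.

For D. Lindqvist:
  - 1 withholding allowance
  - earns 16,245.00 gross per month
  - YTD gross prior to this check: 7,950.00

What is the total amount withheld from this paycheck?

Regional Income Tax: taxable = 16,245.00 − 1×320.00 = 15,925.00
  478.40 + 13.6% × (15,925.00 − 10,400.00) = 478.40 + 13.6% × 5,525.00 = 1,229.80
Solidarity Surcharge: 7.72% × 16,245.00 = 1,254.11
Health Levy: 5.74% × 16,245.00 = 932.46
Workforce Levy: 5.78% × 16,245.00 = 938.96
Total: 1,229.80 + 1,254.11 + 932.46 + 938.96 = 4,355.33

4,355.33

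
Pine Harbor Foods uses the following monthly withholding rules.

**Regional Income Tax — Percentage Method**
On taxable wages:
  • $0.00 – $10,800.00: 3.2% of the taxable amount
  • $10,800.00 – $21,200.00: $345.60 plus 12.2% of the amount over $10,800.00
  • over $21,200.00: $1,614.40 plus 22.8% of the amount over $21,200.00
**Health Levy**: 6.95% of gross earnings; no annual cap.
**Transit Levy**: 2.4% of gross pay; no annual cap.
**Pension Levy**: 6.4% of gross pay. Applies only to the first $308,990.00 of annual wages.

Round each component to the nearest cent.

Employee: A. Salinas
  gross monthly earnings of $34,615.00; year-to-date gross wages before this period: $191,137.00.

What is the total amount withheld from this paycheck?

Regional Income Tax: taxable = $34,615.00
  $1,614.40 + 22.8% × ($34,615.00 − $21,200.00) = $1,614.40 + 22.8% × $13,415.00 = $4,673.02
Health Levy: 6.95% × $34,615.00 = $2,405.74
Transit Levy: 2.4% × $34,615.00 = $830.76
Pension Levy: 6.4% × $34,615.00 = $2,215.36
Total: $4,673.02 + $2,405.74 + $830.76 + $2,215.36 = $10,124.88

$10,124.88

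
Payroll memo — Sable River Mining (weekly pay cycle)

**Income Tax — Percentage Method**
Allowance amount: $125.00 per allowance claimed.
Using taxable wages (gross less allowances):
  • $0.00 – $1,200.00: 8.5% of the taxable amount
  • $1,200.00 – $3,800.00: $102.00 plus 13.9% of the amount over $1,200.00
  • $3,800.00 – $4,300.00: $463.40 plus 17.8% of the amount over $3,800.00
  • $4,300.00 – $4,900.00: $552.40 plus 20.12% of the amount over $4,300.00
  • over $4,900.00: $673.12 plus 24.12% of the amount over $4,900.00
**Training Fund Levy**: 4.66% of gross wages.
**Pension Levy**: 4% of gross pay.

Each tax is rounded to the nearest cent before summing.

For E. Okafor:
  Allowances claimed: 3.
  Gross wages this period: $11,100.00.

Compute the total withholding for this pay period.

Income Tax: taxable = $11,100.00 − 3×$125.00 = $10,725.00
  $673.12 + 24.12% × ($10,725.00 − $4,900.00) = $673.12 + 24.12% × $5,825.00 = $2,078.11
Training Fund Levy: 4.66% × $11,100.00 = $517.26
Pension Levy: 4% × $11,100.00 = $444.00
Total: $2,078.11 + $517.26 + $444.00 = $3,039.37

$3,039.37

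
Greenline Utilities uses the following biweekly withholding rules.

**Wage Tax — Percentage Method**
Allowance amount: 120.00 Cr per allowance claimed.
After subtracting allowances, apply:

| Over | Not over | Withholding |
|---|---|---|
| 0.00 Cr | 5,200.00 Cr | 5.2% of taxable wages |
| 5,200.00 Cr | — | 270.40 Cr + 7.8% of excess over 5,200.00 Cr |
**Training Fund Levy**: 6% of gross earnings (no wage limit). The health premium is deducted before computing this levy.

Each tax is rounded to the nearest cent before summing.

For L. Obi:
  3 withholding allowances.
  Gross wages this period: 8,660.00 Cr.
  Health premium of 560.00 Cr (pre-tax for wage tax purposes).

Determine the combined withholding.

Wage Tax: taxable = 8,660.00 Cr − 560.00 Cr − 3×120.00 Cr = 7,740.00 Cr
  270.40 Cr + 7.8% × (7,740.00 Cr − 5,200.00 Cr) = 270.40 Cr + 7.8% × 2,540.00 Cr = 468.52 Cr
Training Fund Levy: 6% × 8,100.00 Cr = 486.00 Cr
Total: 468.52 Cr + 486.00 Cr = 954.52 Cr

954.52 Cr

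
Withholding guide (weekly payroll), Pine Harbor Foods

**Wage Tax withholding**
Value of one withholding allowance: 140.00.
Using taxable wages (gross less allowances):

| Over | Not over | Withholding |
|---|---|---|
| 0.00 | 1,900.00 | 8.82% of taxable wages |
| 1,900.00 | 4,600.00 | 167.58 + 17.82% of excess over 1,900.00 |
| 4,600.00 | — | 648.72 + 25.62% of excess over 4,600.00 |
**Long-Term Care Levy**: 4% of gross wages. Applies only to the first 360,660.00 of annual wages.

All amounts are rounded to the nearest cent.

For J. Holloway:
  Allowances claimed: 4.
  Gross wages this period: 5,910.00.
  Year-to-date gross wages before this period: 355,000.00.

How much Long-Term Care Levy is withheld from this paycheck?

Long-Term Care Levy: cap 360,660.00 − YTD 355,000.00 = 5,660.00 subject; 4% × 5,660.00 = 226.40

226.40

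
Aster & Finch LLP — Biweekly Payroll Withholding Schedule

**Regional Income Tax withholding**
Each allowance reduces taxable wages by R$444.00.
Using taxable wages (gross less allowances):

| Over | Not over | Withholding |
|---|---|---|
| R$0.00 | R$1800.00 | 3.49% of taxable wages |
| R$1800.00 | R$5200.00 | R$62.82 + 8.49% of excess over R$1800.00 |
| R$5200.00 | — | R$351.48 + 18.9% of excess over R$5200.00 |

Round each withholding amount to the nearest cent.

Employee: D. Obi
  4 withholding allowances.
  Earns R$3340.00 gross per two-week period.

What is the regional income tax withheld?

R$54.58

Regional Income Tax: taxable = R$3340.00 − 4×R$444.00 = R$1564.00
  3.49% × R$1564.00 = R$54.58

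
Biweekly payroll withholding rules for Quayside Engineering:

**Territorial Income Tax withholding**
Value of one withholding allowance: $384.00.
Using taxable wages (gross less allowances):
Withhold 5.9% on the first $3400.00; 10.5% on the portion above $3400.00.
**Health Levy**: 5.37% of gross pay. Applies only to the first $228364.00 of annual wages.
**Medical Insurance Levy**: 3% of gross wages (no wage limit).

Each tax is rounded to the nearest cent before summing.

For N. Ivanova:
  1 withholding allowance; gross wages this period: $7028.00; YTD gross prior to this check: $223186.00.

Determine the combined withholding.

$1030.12

Territorial Income Tax: taxable = $7028.00 − 1×$384.00 = $6644.00
  $200.60 + 10.5% × ($6644.00 − $3400.00) = $200.60 + 10.5% × $3244.00 = $541.22
Health Levy: cap $228364.00 − YTD $223186.00 = $5178.00 subject; 5.37% × $5178.00 = $278.06
Medical Insurance Levy: 3% × $7028.00 = $210.84
Total: $541.22 + $278.06 + $210.84 = $1030.12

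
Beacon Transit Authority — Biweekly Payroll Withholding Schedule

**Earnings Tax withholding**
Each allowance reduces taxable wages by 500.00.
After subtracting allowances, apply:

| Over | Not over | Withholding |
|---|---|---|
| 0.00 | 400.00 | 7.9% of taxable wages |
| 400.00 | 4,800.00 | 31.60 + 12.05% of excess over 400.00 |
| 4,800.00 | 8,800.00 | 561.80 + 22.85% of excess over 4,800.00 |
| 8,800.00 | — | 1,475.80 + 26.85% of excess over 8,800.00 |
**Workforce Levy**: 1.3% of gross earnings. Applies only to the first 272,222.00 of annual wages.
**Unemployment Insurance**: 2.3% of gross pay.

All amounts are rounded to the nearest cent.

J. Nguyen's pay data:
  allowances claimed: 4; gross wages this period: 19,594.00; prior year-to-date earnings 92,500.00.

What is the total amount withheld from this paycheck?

4,542.37

Earnings Tax: taxable = 19,594.00 − 4×500.00 = 17,594.00
  1,475.80 + 26.85% × (17,594.00 − 8,800.00) = 1,475.80 + 26.85% × 8,794.00 = 3,836.99
Workforce Levy: 1.3% × 19,594.00 = 254.72
Unemployment Insurance: 2.3% × 19,594.00 = 450.66
Total: 3,836.99 + 254.72 + 450.66 = 4,542.37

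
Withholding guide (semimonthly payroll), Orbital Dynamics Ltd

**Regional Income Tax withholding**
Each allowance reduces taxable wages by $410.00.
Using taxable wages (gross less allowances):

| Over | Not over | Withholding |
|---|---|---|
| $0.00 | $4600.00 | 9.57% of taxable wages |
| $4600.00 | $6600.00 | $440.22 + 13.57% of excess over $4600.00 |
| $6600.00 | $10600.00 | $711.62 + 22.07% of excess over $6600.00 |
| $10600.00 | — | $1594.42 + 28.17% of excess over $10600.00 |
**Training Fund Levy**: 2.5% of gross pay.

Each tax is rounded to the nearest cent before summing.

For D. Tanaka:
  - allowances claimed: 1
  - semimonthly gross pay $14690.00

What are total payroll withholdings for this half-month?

$2998.33

Regional Income Tax: taxable = $14690.00 − 1×$410.00 = $14280.00
  $1594.42 + 28.17% × ($14280.00 − $10600.00) = $1594.42 + 28.17% × $3680.00 = $2631.08
Training Fund Levy: 2.5% × $14690.00 = $367.25
Total: $2631.08 + $367.25 = $2998.33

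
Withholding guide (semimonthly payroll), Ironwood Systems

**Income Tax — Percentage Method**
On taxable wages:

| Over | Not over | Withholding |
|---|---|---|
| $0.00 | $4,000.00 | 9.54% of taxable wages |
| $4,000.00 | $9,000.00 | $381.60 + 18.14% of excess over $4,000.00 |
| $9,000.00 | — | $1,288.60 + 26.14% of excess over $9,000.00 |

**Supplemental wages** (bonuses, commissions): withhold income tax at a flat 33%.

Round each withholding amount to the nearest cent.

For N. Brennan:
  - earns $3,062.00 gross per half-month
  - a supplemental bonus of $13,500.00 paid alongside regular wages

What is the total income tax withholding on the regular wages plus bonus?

$4,747.11

Income Tax: taxable = $3,062.00
  9.54% × $3,062.00 = $292.11
Supplemental (33% flat on bonus): 33% × $13,500.00 = $4,455.00
Total income tax: $292.11 + $4,455.00 = $4,747.11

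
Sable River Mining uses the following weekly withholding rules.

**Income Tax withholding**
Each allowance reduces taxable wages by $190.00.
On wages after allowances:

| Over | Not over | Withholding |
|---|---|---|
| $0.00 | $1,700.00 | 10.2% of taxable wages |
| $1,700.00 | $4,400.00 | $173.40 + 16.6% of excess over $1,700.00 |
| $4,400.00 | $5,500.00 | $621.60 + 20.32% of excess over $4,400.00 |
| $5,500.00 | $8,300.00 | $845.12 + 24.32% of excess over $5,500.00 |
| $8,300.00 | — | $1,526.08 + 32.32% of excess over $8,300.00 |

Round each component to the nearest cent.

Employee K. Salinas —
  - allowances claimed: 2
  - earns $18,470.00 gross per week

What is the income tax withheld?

$4,690.21

Income Tax: taxable = $18,470.00 − 2×$190.00 = $18,090.00
  $1,526.08 + 32.32% × ($18,090.00 − $8,300.00) = $1,526.08 + 32.32% × $9,790.00 = $4,690.21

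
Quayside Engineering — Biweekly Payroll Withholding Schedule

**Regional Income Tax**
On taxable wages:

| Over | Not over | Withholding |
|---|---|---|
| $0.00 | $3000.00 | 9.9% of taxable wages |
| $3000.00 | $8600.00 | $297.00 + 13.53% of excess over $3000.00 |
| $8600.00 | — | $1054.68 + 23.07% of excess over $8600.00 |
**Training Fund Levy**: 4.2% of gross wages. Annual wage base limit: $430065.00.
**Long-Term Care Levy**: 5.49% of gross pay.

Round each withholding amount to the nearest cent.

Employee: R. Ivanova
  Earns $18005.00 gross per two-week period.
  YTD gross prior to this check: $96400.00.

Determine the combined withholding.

$4969.09

Regional Income Tax: taxable = $18005.00
  $1054.68 + 23.07% × ($18005.00 − $8600.00) = $1054.68 + 23.07% × $9405.00 = $3224.41
Training Fund Levy: 4.2% × $18005.00 = $756.21
Long-Term Care Levy: 5.49% × $18005.00 = $988.47
Total: $3224.41 + $756.21 + $988.47 = $4969.09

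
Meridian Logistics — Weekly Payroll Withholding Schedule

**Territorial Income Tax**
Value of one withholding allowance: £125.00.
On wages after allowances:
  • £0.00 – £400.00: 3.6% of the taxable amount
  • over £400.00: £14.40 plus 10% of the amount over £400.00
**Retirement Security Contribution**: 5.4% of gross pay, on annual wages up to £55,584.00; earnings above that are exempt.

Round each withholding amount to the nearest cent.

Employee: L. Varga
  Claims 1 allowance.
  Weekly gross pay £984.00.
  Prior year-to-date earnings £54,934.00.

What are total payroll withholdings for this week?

£95.40

Territorial Income Tax: taxable = £984.00 − 1×£125.00 = £859.00
  £14.40 + 10% × (£859.00 − £400.00) = £14.40 + 10% × £459.00 = £60.30
Retirement Security Contribution: cap £55,584.00 − YTD £54,934.00 = £650.00 subject; 5.4% × £650.00 = £35.10
Total: £60.30 + £35.10 = £95.40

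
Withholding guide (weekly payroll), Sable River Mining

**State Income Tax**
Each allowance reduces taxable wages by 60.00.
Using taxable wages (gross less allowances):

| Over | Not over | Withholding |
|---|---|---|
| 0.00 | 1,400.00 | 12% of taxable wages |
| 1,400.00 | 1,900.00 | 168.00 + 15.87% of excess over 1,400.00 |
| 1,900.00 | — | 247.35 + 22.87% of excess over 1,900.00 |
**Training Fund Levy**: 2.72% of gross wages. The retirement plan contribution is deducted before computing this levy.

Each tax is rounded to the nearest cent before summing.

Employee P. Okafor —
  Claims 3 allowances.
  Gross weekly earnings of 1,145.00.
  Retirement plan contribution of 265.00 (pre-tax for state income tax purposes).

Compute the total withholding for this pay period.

State Income Tax: taxable = 1,145.00 − 265.00 − 3×60.00 = 700.00
  12% × 700.00 = 84.00
Training Fund Levy: 2.72% × 880.00 = 23.94
Total: 84.00 + 23.94 = 107.94

107.94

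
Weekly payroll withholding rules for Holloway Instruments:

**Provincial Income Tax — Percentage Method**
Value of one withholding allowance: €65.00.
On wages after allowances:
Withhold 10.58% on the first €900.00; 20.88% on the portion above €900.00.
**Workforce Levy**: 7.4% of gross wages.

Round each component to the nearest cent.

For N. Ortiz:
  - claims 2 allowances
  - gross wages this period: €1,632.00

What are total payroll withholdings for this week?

Provincial Income Tax: taxable = €1,632.00 − 2×€65.00 = €1,502.00
  €95.22 + 20.88% × (€1,502.00 − €900.00) = €95.22 + 20.88% × €602.00 = €220.92
Workforce Levy: 7.4% × €1,632.00 = €120.77
Total: €220.92 + €120.77 = €341.69

€341.69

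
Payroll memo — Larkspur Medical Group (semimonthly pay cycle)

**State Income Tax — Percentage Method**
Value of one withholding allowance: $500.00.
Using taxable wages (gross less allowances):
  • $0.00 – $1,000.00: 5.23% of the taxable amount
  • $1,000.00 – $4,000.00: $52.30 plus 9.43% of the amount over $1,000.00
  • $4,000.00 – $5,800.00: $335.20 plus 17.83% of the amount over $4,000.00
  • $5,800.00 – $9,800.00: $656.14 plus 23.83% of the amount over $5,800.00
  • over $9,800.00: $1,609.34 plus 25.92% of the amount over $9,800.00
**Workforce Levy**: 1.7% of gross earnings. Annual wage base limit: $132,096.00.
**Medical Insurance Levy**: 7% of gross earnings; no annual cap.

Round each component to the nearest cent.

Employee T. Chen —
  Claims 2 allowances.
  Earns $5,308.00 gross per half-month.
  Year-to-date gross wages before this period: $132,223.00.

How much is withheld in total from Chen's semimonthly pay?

State Income Tax: taxable = $5,308.00 − 2×$500.00 = $4,308.00
  $335.20 + 17.83% × ($4,308.00 − $4,000.00) = $335.20 + 17.83% × $308.00 = $390.12
Workforce Levy: YTD $132,223.00 ≥ cap $132,096.00 → $0.00
Medical Insurance Levy: 7% × $5,308.00 = $371.56
Total: $390.12 + $0.00 + $371.56 = $761.68

$761.68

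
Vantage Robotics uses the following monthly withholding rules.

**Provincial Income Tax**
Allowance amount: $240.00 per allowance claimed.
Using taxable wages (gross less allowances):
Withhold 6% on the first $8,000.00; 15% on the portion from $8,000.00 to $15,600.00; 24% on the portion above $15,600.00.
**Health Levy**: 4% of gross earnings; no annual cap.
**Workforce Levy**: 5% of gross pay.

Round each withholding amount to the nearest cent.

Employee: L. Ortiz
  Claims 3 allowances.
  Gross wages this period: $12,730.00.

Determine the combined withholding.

Provincial Income Tax: taxable = $12,730.00 − 3×$240.00 = $12,010.00
  $480.00 + 15% × ($12,010.00 − $8,000.00) = $480.00 + 15% × $4,010.00 = $1,081.50
Health Levy: 4% × $12,730.00 = $509.20
Workforce Levy: 5% × $12,730.00 = $636.50
Total: $1,081.50 + $509.20 + $636.50 = $2,227.20

$2,227.20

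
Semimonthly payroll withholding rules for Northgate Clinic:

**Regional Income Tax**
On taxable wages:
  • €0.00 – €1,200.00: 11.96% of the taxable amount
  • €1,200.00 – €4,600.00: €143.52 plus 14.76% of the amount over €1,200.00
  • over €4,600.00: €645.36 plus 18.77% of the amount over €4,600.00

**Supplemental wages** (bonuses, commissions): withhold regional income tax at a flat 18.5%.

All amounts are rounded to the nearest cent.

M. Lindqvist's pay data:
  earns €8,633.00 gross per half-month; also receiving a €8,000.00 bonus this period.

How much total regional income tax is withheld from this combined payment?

Regional Income Tax: taxable = €8,633.00
  €645.36 + 18.77% × (€8,633.00 − €4,600.00) = €645.36 + 18.77% × €4,033.00 = €1,402.35
Supplemental (18.5% flat on bonus): 18.5% × €8,000.00 = €1,480.00
Total regional income tax: €1,402.35 + €1,480.00 = €2,882.35

€2,882.35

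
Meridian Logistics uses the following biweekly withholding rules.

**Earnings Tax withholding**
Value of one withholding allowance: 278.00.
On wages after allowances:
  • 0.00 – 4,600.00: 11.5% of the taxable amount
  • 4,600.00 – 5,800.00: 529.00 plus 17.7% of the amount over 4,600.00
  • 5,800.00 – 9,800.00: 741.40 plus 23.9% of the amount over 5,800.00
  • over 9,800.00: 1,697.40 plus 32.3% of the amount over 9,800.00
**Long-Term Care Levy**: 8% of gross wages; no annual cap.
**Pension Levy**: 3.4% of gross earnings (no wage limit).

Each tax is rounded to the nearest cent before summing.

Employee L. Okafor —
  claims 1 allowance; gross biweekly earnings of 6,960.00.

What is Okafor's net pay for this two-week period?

5,214.36

Earnings Tax: taxable = 6,960.00 − 1×278.00 = 6,682.00
  741.40 + 23.9% × (6,682.00 − 5,800.00) = 741.40 + 23.9% × 882.00 = 952.20
Long-Term Care Levy: 8% × 6,960.00 = 556.80
Pension Levy: 3.4% × 6,960.00 = 236.64
Total withheld: 952.20 + 556.80 + 236.64 = 1,745.64
Net pay: 6,960.00 − 1,745.64 = 5,214.36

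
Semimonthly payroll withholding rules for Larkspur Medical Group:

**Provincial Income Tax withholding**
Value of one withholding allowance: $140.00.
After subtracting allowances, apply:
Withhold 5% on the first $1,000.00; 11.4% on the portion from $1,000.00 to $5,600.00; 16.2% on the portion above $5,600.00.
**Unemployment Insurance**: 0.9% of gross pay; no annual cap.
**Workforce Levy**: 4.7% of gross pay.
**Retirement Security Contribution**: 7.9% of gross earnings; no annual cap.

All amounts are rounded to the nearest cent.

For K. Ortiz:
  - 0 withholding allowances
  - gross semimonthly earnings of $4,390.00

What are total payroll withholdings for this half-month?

Provincial Income Tax: taxable = $4,390.00
  $50.00 + 11.4% × ($4,390.00 − $1,000.00) = $50.00 + 11.4% × $3,390.00 = $436.46
Unemployment Insurance: 0.9% × $4,390.00 = $39.51
Workforce Levy: 4.7% × $4,390.00 = $206.33
Retirement Security Contribution: 7.9% × $4,390.00 = $346.81
Total: $436.46 + $39.51 + $206.33 + $346.81 = $1,029.11

$1,029.11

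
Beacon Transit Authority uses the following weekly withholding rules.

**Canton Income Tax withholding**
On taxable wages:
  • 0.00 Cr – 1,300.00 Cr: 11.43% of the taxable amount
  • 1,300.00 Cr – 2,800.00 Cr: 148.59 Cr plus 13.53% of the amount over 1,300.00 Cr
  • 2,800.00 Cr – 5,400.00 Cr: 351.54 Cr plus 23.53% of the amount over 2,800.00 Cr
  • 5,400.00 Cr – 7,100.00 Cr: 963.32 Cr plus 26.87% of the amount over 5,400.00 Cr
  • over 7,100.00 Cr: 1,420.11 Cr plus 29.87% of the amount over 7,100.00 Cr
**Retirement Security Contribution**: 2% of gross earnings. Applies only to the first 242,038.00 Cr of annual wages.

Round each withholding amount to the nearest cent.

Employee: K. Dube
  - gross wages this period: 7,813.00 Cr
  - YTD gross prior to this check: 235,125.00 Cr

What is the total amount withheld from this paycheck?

1,771.34 Cr

Canton Income Tax: taxable = 7,813.00 Cr
  1,420.11 Cr + 29.87% × (7,813.00 Cr − 7,100.00 Cr) = 1,420.11 Cr + 29.87% × 713.00 Cr = 1,633.08 Cr
Retirement Security Contribution: cap 242,038.00 Cr − YTD 235,125.00 Cr = 6,913.00 Cr subject; 2% × 6,913.00 Cr = 138.26 Cr
Total: 1,633.08 Cr + 138.26 Cr = 1,771.34 Cr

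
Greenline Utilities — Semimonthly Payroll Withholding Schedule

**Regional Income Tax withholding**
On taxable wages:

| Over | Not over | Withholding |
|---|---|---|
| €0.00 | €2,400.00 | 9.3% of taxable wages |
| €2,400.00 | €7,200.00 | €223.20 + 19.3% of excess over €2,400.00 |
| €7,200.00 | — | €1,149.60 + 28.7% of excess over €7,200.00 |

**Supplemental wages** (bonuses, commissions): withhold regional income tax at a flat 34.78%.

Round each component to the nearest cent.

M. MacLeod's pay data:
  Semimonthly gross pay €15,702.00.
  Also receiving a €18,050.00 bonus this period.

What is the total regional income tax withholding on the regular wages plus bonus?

Regional Income Tax: taxable = €15,702.00
  €1,149.60 + 28.7% × (€15,702.00 − €7,200.00) = €1,149.60 + 28.7% × €8,502.00 = €3,589.67
Supplemental (34.78% flat on bonus): 34.78% × €18,050.00 = €6,277.79
Total regional income tax: €3,589.67 + €6,277.79 = €9,867.46

€9,867.46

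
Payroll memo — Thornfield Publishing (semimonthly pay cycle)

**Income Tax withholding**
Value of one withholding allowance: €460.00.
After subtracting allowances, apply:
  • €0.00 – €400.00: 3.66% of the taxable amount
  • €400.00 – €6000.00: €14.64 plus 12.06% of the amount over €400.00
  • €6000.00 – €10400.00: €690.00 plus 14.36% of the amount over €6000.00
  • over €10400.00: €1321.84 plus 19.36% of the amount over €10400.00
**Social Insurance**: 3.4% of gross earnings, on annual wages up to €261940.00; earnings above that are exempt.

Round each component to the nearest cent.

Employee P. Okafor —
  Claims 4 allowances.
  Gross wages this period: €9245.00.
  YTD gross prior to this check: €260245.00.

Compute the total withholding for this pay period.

€949.39

Income Tax: taxable = €9245.00 − 4×€460.00 = €7405.00
  €690.00 + 14.36% × (€7405.00 − €6000.00) = €690.00 + 14.36% × €1405.00 = €891.76
Social Insurance: cap €261940.00 − YTD €260245.00 = €1695.00 subject; 3.4% × €1695.00 = €57.63
Total: €891.76 + €57.63 = €949.39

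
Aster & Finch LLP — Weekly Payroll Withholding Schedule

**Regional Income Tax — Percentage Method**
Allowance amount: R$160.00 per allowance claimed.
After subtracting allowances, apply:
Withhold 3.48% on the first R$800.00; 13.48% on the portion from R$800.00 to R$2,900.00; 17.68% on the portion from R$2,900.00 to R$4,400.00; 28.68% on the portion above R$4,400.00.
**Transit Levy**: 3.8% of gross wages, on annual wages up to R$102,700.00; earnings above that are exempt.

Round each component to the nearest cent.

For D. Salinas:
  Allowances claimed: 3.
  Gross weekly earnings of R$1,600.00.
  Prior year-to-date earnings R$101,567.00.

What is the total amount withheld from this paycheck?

Regional Income Tax: taxable = R$1,600.00 − 3×R$160.00 = R$1,120.00
  R$27.84 + 13.48% × (R$1,120.00 − R$800.00) = R$27.84 + 13.48% × R$320.00 = R$70.98
Transit Levy: cap R$102,700.00 − YTD R$101,567.00 = R$1,133.00 subject; 3.8% × R$1,133.00 = R$43.05
Total: R$70.98 + R$43.05 = R$114.03

R$114.03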